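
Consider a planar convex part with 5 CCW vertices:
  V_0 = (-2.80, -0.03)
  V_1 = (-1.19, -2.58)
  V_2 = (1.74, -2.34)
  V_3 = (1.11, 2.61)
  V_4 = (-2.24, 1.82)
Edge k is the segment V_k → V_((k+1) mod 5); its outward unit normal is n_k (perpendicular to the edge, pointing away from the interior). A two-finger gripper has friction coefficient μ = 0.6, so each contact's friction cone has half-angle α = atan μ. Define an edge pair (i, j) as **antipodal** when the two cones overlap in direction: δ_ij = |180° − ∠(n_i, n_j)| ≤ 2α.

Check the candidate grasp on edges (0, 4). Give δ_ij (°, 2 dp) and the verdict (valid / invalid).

α = atan 0.6 = 30.96°;  2α = 61.93°
edge 0: e_0 = (+1.61, -2.55);  n_0 = (-0.8456, -0.5339)
edge 4: e_4 = (-0.56, -1.85);  n_4 = (-0.9571, +0.2897)
∠(n_0, n_4) = 49.11°
δ = |180° − 49.11°| = 130.89°
130.89° > 2α = 61.93°  →  invalid

δ = 130.89°, invalid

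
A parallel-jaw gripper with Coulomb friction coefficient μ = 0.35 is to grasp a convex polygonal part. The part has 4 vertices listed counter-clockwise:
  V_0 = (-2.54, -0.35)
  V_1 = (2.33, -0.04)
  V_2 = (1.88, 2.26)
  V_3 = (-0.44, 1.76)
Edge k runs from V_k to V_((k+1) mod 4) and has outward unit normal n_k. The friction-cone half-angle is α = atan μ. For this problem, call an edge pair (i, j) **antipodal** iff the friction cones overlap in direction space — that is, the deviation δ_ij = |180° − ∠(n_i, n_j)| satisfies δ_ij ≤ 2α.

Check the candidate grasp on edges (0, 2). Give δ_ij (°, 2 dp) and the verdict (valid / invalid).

α = atan 0.35 = 19.29°;  2α = 38.58°
edge 0: e_0 = (+4.87, +0.31);  n_0 = (+0.0635, -0.9980)
edge 2: e_2 = (-2.32, -0.50);  n_2 = (-0.2107, +0.9776)
∠(n_0, n_2) = 171.48°
δ = |180° − 171.48°| = 8.52°
8.52° ≤ 2α = 38.58°  →  valid

δ = 8.52°, valid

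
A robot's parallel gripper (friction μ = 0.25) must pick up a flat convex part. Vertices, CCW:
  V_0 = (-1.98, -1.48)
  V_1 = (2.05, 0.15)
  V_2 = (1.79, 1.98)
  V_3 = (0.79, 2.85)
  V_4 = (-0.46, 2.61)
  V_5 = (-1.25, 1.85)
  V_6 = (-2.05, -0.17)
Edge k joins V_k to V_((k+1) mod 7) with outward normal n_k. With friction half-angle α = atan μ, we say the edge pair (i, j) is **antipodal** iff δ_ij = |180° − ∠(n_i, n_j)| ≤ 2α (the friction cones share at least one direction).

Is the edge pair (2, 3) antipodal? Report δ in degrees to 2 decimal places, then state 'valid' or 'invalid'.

δ = 128.11°, invalid

α = atan 0.25 = 14.04°;  2α = 28.07°
edge 2: e_2 = (-1.00, +0.87);  n_2 = (+0.6564, +0.7544)
edge 3: e_3 = (-1.25, -0.24);  n_3 = (-0.1886, +0.9821)
∠(n_2, n_3) = 51.89°
δ = |180° − 51.89°| = 128.11°
128.11° > 2α = 28.07°  →  invalid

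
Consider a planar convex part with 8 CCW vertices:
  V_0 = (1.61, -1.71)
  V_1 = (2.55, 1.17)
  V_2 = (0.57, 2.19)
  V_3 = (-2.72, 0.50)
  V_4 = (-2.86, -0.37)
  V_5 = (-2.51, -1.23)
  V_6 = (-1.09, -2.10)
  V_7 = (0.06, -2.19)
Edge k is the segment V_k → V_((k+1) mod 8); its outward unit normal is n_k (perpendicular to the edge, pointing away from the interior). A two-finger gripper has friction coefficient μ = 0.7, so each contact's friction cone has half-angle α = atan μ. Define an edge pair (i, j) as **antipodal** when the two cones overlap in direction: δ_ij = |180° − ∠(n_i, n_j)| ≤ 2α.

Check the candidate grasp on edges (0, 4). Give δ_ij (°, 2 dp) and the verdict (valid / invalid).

α = atan 0.7 = 34.99°;  2α = 69.98°
edge 0: e_0 = (+0.94, +2.88);  n_0 = (+0.9506, -0.3103)
edge 4: e_4 = (+0.35, -0.86);  n_4 = (-0.9262, -0.3770)
∠(n_0, n_4) = 139.78°
δ = |180° − 139.78°| = 40.22°
40.22° ≤ 2α = 69.98°  →  valid

δ = 40.22°, valid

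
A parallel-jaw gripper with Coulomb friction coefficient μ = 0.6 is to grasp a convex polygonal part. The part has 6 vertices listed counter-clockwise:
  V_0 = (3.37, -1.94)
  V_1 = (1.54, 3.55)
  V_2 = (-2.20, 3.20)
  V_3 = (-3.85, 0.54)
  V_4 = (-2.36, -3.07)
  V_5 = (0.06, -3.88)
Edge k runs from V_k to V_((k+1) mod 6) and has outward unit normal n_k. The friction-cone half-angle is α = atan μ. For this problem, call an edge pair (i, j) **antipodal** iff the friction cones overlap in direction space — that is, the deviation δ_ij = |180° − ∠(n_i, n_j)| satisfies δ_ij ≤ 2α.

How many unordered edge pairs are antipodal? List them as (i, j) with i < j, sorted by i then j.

count = 6; pairs: (0,2), (0,3), (0,4), (1,4), (1,5), (2,5)

α = atan 0.6 = 30.96°;  2α = 61.93°
n_0 = (+0.9487, +0.3162)
n_1 = (-0.0932, +0.9956)
n_2 = (-0.8498, +0.5271)
n_3 = (-0.9244, -0.3815)
n_4 = (-0.3174, -0.9483)
n_5 = (+0.5057, -0.8627)
  (0,1): δ = 103.09°  ·
  (0,2): δ = 50.25°  ✓
  (0,3): δ = 3.99°  ✓
  (0,4): δ = 53.06°  ✓
  (0,5): δ = 101.94°  ·
  (1,2): δ = 127.16°  ·
  (1,3): δ = 72.92°  ·
  (1,4): δ = 23.85°  ✓
  (1,5): δ = 25.03°  ✓
  (2,3): δ = 125.76°  ·
  (2,4): δ = 76.69°  ·
  (2,5): δ = 27.81°  ✓
  (3,4): δ = 130.93°  ·
  (3,5): δ = 82.05°  ·
  (4,5): δ = 131.12°  ·
antipodal pairs: 6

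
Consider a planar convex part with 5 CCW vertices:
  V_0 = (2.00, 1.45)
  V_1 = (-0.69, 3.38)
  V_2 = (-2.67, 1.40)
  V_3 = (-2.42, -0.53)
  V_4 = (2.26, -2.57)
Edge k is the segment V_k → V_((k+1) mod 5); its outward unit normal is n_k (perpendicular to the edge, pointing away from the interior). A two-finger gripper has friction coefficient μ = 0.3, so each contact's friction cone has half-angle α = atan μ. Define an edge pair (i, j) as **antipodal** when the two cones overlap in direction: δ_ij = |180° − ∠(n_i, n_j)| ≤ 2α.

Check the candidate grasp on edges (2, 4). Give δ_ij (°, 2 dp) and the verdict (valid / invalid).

δ = 3.68°, valid

α = atan 0.3 = 16.70°;  2α = 33.40°
edge 2: e_2 = (+0.25, -1.93);  n_2 = (-0.9917, -0.1285)
edge 4: e_4 = (-0.26, +4.02);  n_4 = (+0.9979, +0.0645)
∠(n_2, n_4) = 176.32°
δ = |180° − 176.32°| = 3.68°
3.68° ≤ 2α = 33.40°  →  valid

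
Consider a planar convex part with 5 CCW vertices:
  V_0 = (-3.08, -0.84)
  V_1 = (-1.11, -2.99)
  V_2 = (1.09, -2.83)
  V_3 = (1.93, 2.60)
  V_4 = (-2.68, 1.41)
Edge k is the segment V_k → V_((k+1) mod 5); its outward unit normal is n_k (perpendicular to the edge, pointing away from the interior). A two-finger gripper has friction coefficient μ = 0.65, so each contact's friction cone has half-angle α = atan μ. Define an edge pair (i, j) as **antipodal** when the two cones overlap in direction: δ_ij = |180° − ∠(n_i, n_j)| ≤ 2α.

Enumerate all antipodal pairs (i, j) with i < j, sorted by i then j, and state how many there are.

α = atan 0.65 = 33.02°;  2α = 66.05°
n_0 = (-0.7373, -0.6756)
n_1 = (+0.0725, -0.9974)
n_2 = (+0.9882, -0.1529)
n_3 = (-0.2499, +0.9683)
n_4 = (-0.9846, +0.1750)
  (0,1): δ = 128.34°  ·
  (0,2): δ = 51.29°  ✓
  (0,3): δ = 61.98°  ✓
  (0,4): δ = 127.42°  ·
  (1,2): δ = 102.95°  ·
  (1,3): δ = 10.31°  ✓
  (1,4): δ = 75.76°  ·
  (2,3): δ = 66.73°  ·
  (2,4): δ = 1.29°  ✓
  (3,4): δ = 114.55°  ·
antipodal pairs: 4

count = 4; pairs: (0,2), (0,3), (1,3), (2,4)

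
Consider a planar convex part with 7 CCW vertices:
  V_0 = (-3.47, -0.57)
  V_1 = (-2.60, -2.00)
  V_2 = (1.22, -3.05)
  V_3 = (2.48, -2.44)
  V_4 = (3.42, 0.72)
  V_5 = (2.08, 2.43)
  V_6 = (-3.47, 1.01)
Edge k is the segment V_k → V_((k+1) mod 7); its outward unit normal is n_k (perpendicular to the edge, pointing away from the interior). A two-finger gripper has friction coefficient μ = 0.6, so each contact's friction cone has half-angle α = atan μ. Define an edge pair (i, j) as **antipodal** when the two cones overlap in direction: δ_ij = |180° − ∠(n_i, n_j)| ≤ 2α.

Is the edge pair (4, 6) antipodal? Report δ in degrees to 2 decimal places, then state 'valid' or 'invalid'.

δ = 38.08°, valid

α = atan 0.6 = 30.96°;  2α = 61.93°
edge 4: e_4 = (-1.34, +1.71);  n_4 = (+0.7871, +0.6168)
edge 6: e_6 = (+0.00, -1.58);  n_6 = (-1.0000, -0.0000)
∠(n_4, n_6) = 141.92°
δ = |180° − 141.92°| = 38.08°
38.08° ≤ 2α = 61.93°  →  valid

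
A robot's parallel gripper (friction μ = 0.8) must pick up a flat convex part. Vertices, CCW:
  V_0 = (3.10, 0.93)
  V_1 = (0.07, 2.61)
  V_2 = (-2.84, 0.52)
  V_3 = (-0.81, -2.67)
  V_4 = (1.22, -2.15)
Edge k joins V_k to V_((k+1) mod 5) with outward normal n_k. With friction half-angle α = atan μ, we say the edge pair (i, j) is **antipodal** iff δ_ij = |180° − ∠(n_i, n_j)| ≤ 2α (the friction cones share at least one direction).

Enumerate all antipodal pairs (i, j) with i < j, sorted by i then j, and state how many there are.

α = atan 0.8 = 38.66°;  2α = 77.32°
n_0 = (+0.4849, +0.8746)
n_1 = (-0.5833, +0.8122)
n_2 = (-0.8437, -0.5369)
n_3 = (+0.2481, -0.9687)
n_4 = (+0.8536, -0.5210)
  (0,1): δ = 115.31°  ·
  (0,2): δ = 28.52°  ✓
  (0,3): δ = 43.37°  ✓
  (0,4): δ = 87.61°  ·
  (1,2): δ = 93.22°  ·
  (1,3): δ = 21.32°  ✓
  (1,4): δ = 22.91°  ✓
  (2,3): δ = 108.10°  ·
  (2,4): δ = 63.87°  ✓
  (3,4): δ = 135.77°  ·
antipodal pairs: 5

count = 5; pairs: (0,2), (0,3), (1,3), (1,4), (2,4)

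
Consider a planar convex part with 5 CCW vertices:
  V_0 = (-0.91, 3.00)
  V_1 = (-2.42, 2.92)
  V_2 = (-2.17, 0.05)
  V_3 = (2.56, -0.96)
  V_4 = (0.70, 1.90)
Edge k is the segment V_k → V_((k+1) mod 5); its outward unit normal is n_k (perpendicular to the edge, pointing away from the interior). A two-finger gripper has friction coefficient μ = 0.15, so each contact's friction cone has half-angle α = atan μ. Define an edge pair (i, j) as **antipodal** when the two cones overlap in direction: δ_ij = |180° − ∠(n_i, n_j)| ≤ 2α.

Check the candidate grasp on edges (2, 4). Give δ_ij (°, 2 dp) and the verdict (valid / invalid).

δ = 22.29°, invalid

α = atan 0.15 = 8.53°;  2α = 17.06°
edge 2: e_2 = (+4.73, -1.01);  n_2 = (-0.2088, -0.9780)
edge 4: e_4 = (-1.61, +1.10);  n_4 = (+0.5641, +0.8257)
∠(n_2, n_4) = 157.71°
δ = |180° − 157.71°| = 22.29°
22.29° > 2α = 17.06°  →  invalid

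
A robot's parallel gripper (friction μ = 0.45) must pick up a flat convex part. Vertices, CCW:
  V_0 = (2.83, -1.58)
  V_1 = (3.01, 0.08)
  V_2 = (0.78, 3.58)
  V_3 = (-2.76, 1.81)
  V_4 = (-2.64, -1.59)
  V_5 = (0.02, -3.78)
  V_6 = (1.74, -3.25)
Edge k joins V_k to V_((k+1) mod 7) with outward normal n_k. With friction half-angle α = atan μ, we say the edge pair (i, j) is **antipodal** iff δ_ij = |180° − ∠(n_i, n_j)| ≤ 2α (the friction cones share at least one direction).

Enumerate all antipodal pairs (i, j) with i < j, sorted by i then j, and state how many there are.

α = atan 0.45 = 24.23°;  2α = 48.46°
n_0 = (+0.9942, -0.1078)
n_1 = (+0.8434, +0.5373)
n_2 = (-0.4472, +0.8944)
n_3 = (-0.9994, -0.0353)
n_4 = (-0.6356, -0.7720)
n_5 = (+0.2945, -0.9557)
n_6 = (+0.8374, -0.5466)
  (0,1): δ = 141.31°  ·
  (0,2): δ = 57.25°  ·
  (0,3): δ = 8.21°  ✓
  (0,4): δ = 56.72°  ·
  (0,5): δ = 113.31°  ·
  (0,6): δ = 153.06°  ·
  (1,2): δ = 95.94°  ·
  (1,3): δ = 30.48°  ✓
  (1,4): δ = 18.03°  ✓
  (1,5): δ = 74.62°  ·
  (1,6): δ = 114.36°  ·
  (2,3): δ = 114.54°  ·
  (2,4): δ = 66.03°  ·
  (2,5): δ = 9.44°  ✓
  (2,6): δ = 30.30°  ✓
  (3,4): δ = 131.49°  ·
  (3,5): δ = 74.90°  ·
  (3,6): δ = 35.15°  ✓
  (4,5): δ = 123.41°  ·
  (4,6): δ = 83.67°  ·
  (5,6): δ = 140.26°  ·
antipodal pairs: 6

count = 6; pairs: (0,3), (1,3), (1,4), (2,5), (2,6), (3,6)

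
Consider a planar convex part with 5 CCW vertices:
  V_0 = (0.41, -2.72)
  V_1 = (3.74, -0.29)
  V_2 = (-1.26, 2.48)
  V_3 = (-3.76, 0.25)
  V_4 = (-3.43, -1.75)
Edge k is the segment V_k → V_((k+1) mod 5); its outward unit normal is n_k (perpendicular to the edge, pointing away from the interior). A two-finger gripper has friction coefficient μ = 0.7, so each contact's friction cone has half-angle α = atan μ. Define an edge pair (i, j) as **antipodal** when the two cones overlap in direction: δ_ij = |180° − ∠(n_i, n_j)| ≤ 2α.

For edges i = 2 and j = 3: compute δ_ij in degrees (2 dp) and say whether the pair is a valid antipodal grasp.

α = atan 0.7 = 34.99°;  2α = 69.98°
edge 2: e_2 = (-2.50, -2.23);  n_2 = (-0.6657, +0.7463)
edge 3: e_3 = (+0.33, -2.00);  n_3 = (-0.9867, -0.1628)
∠(n_2, n_3) = 57.64°
δ = |180° − 57.64°| = 122.36°
122.36° > 2α = 69.98°  →  invalid

δ = 122.36°, invalid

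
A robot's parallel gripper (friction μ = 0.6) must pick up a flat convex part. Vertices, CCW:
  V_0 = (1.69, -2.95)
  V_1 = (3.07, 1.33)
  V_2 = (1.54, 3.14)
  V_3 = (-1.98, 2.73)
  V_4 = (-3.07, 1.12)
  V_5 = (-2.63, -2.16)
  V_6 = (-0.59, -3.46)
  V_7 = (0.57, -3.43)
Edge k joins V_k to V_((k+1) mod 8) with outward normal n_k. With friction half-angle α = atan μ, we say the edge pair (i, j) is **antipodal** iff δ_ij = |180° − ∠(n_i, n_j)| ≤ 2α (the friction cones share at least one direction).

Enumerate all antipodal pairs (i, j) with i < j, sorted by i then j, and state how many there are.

count = 10; pairs: (0,3), (0,4), (1,4), (1,5), (1,6), (2,5), (2,6), (2,7), (3,6), (3,7)

α = atan 0.6 = 30.96°;  2α = 61.93°
n_0 = (+0.9518, -0.3069)
n_1 = (+0.7637, +0.6456)
n_2 = (-0.1157, +0.9933)
n_3 = (-0.8281, +0.5606)
n_4 = (-0.9911, -0.1330)
n_5 = (-0.5374, -0.8433)
n_6 = (+0.0259, -0.9997)
n_7 = (+0.3939, -0.9191)
  (0,1): δ = 121.92°  ·
  (0,2): δ = 65.49°  ·
  (0,3): δ = 16.23°  ✓
  (0,4): δ = 25.51°  ✓
  (0,5): δ = 75.36°  ·
  (0,6): δ = 109.35°  ·
  (0,7): δ = 131.07°  ·
  (1,2): δ = 123.56°  ·
  (1,3): δ = 74.31°  ·
  (1,4): δ = 32.57°  ✓
  (1,5): δ = 17.28°  ✓
  (1,6): δ = 51.27°  ✓
  (1,7): δ = 72.99°  ·
  (2,3): δ = 130.74°  ·
  (2,4): δ = 89.00°  ·
  (2,5): δ = 39.15°  ✓
  (2,6): δ = 5.16°  ✓
  (2,7): δ = 16.55°  ✓
  (3,4): δ = 138.26°  ·
  (3,5): δ = 88.41°  ·
  (3,6): δ = 54.42°  ✓
  (3,7): δ = 32.70°  ✓
  (4,5): δ = 130.15°  ·
  (4,6): δ = 96.16°  ·
  (4,7): δ = 74.44°  ·
  (5,6): δ = 146.01°  ·
  (5,7): δ = 124.29°  ·
  (6,7): δ = 158.28°  ·
antipodal pairs: 10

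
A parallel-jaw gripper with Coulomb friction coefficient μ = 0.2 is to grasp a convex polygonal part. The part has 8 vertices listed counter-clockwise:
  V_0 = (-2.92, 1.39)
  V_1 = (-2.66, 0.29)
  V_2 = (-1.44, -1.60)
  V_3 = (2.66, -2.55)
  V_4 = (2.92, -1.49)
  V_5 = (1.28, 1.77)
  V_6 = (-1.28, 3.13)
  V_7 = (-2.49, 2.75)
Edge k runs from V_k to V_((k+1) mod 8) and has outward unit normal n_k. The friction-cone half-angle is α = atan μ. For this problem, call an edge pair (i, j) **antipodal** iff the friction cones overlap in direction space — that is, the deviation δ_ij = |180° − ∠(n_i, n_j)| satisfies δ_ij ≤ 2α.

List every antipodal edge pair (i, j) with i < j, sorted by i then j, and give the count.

α = atan 0.2 = 11.31°;  2α = 22.62°
n_0 = (-0.9732, -0.2300)
n_1 = (-0.8402, -0.5423)
n_2 = (-0.2257, -0.9742)
n_3 = (+0.9712, -0.2382)
n_4 = (+0.8933, +0.4494)
n_5 = (+0.4692, +0.8831)
n_6 = (-0.2996, +0.9541)
n_7 = (-0.9535, +0.3015)
  (0,1): δ = 160.46°  ·
  (0,2): δ = 116.34°  ·
  (0,3): δ = 27.08°  ·
  (0,4): δ = 13.41°  ✓
  (0,5): δ = 48.72°  ·
  (0,6): δ = 94.14°  ·
  (0,7): δ = 149.16°  ·
  (1,2): δ = 135.89°  ·
  (1,3): δ = 46.62°  ·
  (1,4): δ = 6.14°  ✓
  (1,5): δ = 29.18°  ·
  (1,6): δ = 74.59°  ·
  (1,7): δ = 129.61°  ·
  (2,3): δ = 90.74°  ·
  (2,4): δ = 50.25°  ·
  (2,5): δ = 14.93°  ✓
  (2,6): δ = 30.48°  ·
  (2,7): δ = 85.50°  ·
  (3,4): δ = 139.51°  ·
  (3,5): δ = 104.20°  ·
  (3,6): δ = 58.78°  ·
  (3,7): δ = 3.76°  ✓
  (4,5): δ = 144.68°  ·
  (4,6): δ = 99.27°  ·
  (4,7): δ = 44.25°  ·
  (5,6): δ = 134.59°  ·
  (5,7): δ = 79.57°  ·
  (6,7): δ = 124.98°  ·
antipodal pairs: 4

count = 4; pairs: (0,4), (1,4), (2,5), (3,7)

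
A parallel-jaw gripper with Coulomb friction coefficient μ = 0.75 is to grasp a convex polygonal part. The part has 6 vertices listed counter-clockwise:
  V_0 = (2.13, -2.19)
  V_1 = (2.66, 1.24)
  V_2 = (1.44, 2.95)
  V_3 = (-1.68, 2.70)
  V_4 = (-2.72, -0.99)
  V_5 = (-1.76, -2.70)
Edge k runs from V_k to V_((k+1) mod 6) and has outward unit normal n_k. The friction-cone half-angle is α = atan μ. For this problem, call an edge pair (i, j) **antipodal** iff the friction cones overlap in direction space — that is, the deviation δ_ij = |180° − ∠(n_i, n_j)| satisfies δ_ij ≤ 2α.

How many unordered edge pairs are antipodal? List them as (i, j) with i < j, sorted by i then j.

α = atan 0.75 = 36.87°;  2α = 73.74°
n_0 = (+0.9883, -0.1527)
n_1 = (+0.8141, +0.5808)
n_2 = (-0.0799, +0.9968)
n_3 = (-0.9625, +0.2713)
n_4 = (-0.8720, -0.4895)
n_5 = (+0.1300, -0.9915)
  (0,1): δ = 135.71°  ·
  (0,2): δ = 76.63°  ·
  (0,3): δ = 6.96°  ✓
  (0,4): δ = 38.09°  ✓
  (0,5): δ = 106.25°  ·
  (1,2): δ = 120.92°  ·
  (1,3): δ = 51.25°  ✓
  (1,4): δ = 6.20°  ✓
  (1,5): δ = 61.96°  ✓
  (2,3): δ = 110.32°  ·
  (2,4): δ = 65.27°  ✓
  (2,5): δ = 2.89°  ✓
  (3,4): δ = 134.95°  ·
  (3,5): δ = 66.79°  ✓
  (4,5): δ = 111.84°  ·
antipodal pairs: 8

count = 8; pairs: (0,3), (0,4), (1,3), (1,4), (1,5), (2,4), (2,5), (3,5)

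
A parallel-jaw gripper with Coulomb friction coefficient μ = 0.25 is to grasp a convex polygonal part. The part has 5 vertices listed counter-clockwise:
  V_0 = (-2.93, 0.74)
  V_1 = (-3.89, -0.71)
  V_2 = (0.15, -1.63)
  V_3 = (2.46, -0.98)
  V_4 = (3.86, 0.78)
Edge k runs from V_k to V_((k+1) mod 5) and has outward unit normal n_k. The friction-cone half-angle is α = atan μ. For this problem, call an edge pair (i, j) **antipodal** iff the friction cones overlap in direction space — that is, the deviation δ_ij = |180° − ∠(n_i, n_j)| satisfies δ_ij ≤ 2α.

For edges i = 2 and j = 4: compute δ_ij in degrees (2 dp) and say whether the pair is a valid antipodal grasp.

α = atan 0.25 = 14.04°;  2α = 28.07°
edge 2: e_2 = (+2.31, +0.65);  n_2 = (+0.2709, -0.9626)
edge 4: e_4 = (-6.79, -0.04);  n_4 = (-0.0059, +1.0000)
∠(n_2, n_4) = 164.62°
δ = |180° − 164.62°| = 15.38°
15.38° ≤ 2α = 28.07°  →  valid

δ = 15.38°, valid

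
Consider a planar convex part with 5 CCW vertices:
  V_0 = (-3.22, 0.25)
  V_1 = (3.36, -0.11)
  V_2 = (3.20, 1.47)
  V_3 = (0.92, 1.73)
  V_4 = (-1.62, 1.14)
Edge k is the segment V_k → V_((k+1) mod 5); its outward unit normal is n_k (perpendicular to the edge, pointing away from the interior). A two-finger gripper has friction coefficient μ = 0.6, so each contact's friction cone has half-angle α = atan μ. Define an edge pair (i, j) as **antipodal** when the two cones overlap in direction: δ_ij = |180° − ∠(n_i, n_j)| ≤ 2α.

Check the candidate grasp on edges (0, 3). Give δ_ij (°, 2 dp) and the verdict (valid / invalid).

δ = 16.21°, valid

α = atan 0.6 = 30.96°;  2α = 61.93°
edge 0: e_0 = (+6.58, -0.36);  n_0 = (-0.0546, -0.9985)
edge 3: e_3 = (-2.54, -0.59);  n_3 = (-0.2263, +0.9741)
∠(n_0, n_3) = 163.79°
δ = |180° − 163.79°| = 16.21°
16.21° ≤ 2α = 61.93°  →  valid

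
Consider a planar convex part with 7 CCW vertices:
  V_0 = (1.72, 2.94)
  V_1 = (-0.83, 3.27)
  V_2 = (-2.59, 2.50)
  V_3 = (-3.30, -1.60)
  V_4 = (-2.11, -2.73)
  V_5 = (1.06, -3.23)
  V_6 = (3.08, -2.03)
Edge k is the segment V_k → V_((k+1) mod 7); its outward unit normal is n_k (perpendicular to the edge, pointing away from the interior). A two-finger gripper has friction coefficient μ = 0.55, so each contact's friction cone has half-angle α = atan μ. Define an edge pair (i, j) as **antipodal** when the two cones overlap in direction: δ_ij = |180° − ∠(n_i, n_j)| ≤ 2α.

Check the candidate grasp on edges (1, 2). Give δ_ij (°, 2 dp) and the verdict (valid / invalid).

δ = 123.45°, invalid

α = atan 0.55 = 28.81°;  2α = 57.62°
edge 1: e_1 = (-1.76, -0.77);  n_1 = (-0.4008, +0.9162)
edge 2: e_2 = (-0.71, -4.10);  n_2 = (-0.9853, +0.1706)
∠(n_1, n_2) = 56.55°
δ = |180° − 56.55°| = 123.45°
123.45° > 2α = 57.62°  →  invalid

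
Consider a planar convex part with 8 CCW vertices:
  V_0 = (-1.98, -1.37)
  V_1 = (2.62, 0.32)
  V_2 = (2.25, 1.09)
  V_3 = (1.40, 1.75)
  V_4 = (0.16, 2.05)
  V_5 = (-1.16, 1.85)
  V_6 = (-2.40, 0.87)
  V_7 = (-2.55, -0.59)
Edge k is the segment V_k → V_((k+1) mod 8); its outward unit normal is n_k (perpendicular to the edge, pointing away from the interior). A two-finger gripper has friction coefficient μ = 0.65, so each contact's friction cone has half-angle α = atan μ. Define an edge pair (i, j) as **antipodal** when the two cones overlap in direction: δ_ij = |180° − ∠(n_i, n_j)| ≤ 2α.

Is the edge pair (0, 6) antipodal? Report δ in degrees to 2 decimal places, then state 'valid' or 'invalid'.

δ = 63.96°, valid

α = atan 0.65 = 33.02°;  2α = 66.05°
edge 0: e_0 = (+4.60, +1.69);  n_0 = (+0.3449, -0.9387)
edge 6: e_6 = (-0.15, -1.46);  n_6 = (-0.9948, +0.1022)
∠(n_0, n_6) = 116.04°
δ = |180° − 116.04°| = 63.96°
63.96° ≤ 2α = 66.05°  →  valid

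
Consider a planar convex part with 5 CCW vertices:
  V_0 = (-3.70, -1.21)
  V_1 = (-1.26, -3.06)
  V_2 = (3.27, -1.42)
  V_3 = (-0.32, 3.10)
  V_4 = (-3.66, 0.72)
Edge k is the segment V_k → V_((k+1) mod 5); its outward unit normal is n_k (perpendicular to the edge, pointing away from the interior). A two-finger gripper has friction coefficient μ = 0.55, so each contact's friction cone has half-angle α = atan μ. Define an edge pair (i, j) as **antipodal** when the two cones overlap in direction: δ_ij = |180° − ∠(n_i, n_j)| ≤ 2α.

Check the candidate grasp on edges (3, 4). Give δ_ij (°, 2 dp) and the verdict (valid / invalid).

δ = 126.66°, invalid

α = atan 0.55 = 28.81°;  2α = 57.62°
edge 3: e_3 = (-3.34, -2.38);  n_3 = (-0.5803, +0.8144)
edge 4: e_4 = (-0.04, -1.93);  n_4 = (-0.9998, +0.0207)
∠(n_3, n_4) = 53.34°
δ = |180° − 53.34°| = 126.66°
126.66° > 2α = 57.62°  →  invalid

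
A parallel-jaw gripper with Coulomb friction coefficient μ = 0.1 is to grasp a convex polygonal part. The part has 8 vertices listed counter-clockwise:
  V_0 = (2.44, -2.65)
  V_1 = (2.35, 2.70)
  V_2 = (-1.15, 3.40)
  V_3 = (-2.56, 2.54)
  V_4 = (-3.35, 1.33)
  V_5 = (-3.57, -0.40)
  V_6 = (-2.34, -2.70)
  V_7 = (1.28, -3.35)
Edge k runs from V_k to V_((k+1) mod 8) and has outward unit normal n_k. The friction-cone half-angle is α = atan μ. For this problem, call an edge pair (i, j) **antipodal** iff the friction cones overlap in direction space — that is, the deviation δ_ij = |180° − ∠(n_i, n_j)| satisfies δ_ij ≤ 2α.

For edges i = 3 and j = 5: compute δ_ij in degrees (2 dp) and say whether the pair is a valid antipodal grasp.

α = atan 0.1 = 5.71°;  2α = 11.42°
edge 3: e_3 = (-0.79, -1.21);  n_3 = (-0.8373, +0.5467)
edge 5: e_5 = (+1.23, -2.30);  n_5 = (-0.8818, -0.4716)
∠(n_3, n_5) = 61.28°
δ = |180° − 61.28°| = 118.72°
118.72° > 2α = 11.42°  →  invalid

δ = 118.72°, invalid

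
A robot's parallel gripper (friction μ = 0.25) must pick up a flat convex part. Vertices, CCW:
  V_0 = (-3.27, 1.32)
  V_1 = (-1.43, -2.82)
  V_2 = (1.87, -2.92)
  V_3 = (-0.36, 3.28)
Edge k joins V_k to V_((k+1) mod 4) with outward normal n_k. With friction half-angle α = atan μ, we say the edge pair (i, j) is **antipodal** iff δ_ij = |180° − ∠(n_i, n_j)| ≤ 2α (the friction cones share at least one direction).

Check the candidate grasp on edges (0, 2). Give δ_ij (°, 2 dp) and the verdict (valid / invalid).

δ = 4.18°, valid

α = atan 0.25 = 14.04°;  2α = 28.07°
edge 0: e_0 = (+1.84, -4.14);  n_0 = (-0.9138, -0.4061)
edge 2: e_2 = (-2.23, +6.20);  n_2 = (+0.9410, +0.3385)
∠(n_0, n_2) = 175.82°
δ = |180° − 175.82°| = 4.18°
4.18° ≤ 2α = 28.07°  →  valid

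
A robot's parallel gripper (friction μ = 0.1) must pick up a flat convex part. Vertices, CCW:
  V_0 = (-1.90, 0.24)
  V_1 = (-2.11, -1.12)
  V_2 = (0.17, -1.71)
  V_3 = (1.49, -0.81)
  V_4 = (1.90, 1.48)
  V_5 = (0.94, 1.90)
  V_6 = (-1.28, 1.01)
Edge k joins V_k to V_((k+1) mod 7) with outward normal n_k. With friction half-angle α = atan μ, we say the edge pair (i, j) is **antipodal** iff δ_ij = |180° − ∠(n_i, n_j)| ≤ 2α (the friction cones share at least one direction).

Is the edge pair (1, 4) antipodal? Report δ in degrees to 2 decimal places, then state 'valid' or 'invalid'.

δ = 9.12°, valid

α = atan 0.1 = 5.71°;  2α = 11.42°
edge 1: e_1 = (+2.28, -0.59);  n_1 = (-0.2505, -0.9681)
edge 4: e_4 = (-0.96, +0.42);  n_4 = (+0.4008, +0.9162)
∠(n_1, n_4) = 170.88°
δ = |180° − 170.88°| = 9.12°
9.12° ≤ 2α = 11.42°  →  valid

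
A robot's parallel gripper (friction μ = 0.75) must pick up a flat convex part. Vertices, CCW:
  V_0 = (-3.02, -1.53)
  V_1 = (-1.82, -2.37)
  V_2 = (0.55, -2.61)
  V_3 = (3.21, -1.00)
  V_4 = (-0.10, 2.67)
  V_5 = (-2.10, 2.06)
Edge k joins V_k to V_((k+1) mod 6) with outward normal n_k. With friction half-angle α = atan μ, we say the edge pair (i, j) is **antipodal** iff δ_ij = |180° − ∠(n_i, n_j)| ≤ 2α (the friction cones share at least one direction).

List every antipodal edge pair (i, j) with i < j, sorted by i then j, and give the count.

α = atan 0.75 = 36.87°;  2α = 73.74°
n_0 = (-0.5735, -0.8192)
n_1 = (-0.1008, -0.9949)
n_2 = (+0.5178, -0.8555)
n_3 = (+0.7426, +0.6697)
n_4 = (-0.2917, +0.9565)
n_5 = (-0.9687, +0.2482)
  (0,1): δ = 150.79°  ·
  (0,2): δ = 113.82°  ·
  (0,3): δ = 12.96°  ✓
  (0,4): δ = 51.95°  ✓
  (0,5): δ = 110.62°  ·
  (1,2): δ = 143.03°  ·
  (1,3): δ = 42.17°  ✓
  (1,4): δ = 22.74°  ✓
  (1,5): δ = 81.41°  ·
  (2,3): δ = 79.14°  ·
  (2,4): δ = 14.22°  ✓
  (2,5): δ = 44.44°  ✓
  (3,4): δ = 115.09°  ·
  (3,5): δ = 56.42°  ✓
  (4,5): δ = 121.34°  ·
antipodal pairs: 7

count = 7; pairs: (0,3), (0,4), (1,3), (1,4), (2,4), (2,5), (3,5)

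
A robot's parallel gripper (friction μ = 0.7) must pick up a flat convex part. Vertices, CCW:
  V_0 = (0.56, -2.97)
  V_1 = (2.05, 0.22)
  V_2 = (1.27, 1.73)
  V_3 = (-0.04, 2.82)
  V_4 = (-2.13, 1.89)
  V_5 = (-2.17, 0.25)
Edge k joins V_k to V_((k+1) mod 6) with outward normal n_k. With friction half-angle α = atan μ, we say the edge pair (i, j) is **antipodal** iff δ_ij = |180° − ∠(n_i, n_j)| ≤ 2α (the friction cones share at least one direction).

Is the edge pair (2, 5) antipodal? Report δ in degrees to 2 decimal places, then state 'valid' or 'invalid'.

α = atan 0.7 = 34.99°;  2α = 69.98°
edge 2: e_2 = (-1.31, +1.09);  n_2 = (+0.6396, +0.7687)
edge 5: e_5 = (+2.73, -3.22);  n_5 = (-0.7628, -0.6467)
∠(n_2, n_5) = 170.05°
δ = |180° − 170.05°| = 9.95°
9.95° ≤ 2α = 69.98°  →  valid

δ = 9.95°, valid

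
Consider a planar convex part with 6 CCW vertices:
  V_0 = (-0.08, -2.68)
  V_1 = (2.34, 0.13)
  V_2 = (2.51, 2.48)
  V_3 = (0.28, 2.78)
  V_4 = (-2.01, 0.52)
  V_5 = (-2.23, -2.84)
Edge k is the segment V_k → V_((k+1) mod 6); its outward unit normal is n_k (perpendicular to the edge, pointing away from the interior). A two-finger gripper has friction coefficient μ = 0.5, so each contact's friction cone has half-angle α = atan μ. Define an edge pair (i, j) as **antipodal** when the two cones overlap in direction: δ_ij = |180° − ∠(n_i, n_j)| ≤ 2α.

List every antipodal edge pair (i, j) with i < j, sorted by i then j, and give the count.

α = atan 0.5 = 26.57°;  2α = 53.13°
n_0 = (+0.7577, -0.6526)
n_1 = (+0.9974, -0.0722)
n_2 = (+0.1333, +0.9911)
n_3 = (-0.7024, +0.7118)
n_4 = (-0.9979, +0.0653)
n_5 = (+0.0742, -0.9972)
  (0,1): δ = 143.40°  ·
  (0,2): δ = 56.93°  ·
  (0,3): δ = 4.64°  ✓
  (0,4): δ = 36.99°  ✓
  (0,5): δ = 134.99°  ·
  (1,2): δ = 93.52°  ·
  (1,3): δ = 41.24°  ✓
  (1,4): δ = 0.39°  ✓
  (1,5): δ = 98.39°  ·
  (2,3): δ = 127.72°  ·
  (2,4): δ = 86.08°  ·
  (2,5): δ = 11.92°  ✓
  (3,4): δ = 138.37°  ·
  (3,5): δ = 40.37°  ✓
  (4,5): δ = 82.00°  ·
antipodal pairs: 6

count = 6; pairs: (0,3), (0,4), (1,3), (1,4), (2,5), (3,5)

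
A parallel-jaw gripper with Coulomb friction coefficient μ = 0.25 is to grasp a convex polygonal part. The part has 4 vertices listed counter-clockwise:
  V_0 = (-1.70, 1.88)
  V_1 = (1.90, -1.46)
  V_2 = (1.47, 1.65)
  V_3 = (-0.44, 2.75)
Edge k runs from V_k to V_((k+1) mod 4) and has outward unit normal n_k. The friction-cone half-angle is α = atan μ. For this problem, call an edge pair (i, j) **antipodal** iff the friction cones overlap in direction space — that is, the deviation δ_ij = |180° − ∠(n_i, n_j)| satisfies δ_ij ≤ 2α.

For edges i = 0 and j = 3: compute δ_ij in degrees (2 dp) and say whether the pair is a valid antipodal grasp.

δ = 77.48°, invalid

α = atan 0.25 = 14.04°;  2α = 28.07°
edge 0: e_0 = (+3.60, -3.34);  n_0 = (-0.6801, -0.7331)
edge 3: e_3 = (-1.26, -0.87);  n_3 = (-0.5682, +0.8229)
∠(n_0, n_3) = 102.52°
δ = |180° − 102.52°| = 77.48°
77.48° > 2α = 28.07°  →  invalid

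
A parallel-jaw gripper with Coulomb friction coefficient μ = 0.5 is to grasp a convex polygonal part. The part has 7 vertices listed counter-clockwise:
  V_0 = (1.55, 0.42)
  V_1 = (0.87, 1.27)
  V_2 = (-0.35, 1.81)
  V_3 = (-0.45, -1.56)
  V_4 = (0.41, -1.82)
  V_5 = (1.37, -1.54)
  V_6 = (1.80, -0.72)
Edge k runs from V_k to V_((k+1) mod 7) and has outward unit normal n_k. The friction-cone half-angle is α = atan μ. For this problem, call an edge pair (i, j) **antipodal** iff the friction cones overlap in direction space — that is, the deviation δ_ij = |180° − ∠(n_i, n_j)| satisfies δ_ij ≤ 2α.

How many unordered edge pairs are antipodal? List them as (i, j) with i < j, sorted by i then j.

α = atan 0.5 = 26.57°;  2α = 53.13°
n_0 = (+0.7809, +0.6247)
n_1 = (+0.4047, +0.9144)
n_2 = (-0.9996, +0.0297)
n_3 = (-0.2894, -0.9572)
n_4 = (+0.2800, -0.9600)
n_5 = (+0.8856, -0.4644)
n_6 = (+0.9768, +0.2142)
  (0,1): δ = 152.54°  ·
  (0,2): δ = 40.36°  ✓
  (0,3): δ = 34.52°  ✓
  (0,4): δ = 67.60°  ·
  (0,5): δ = 113.67°  ·
  (0,6): δ = 153.71°  ·
  (1,2): δ = 67.82°  ·
  (1,3): δ = 7.05°  ✓
  (1,4): δ = 40.14°  ✓
  (1,5): δ = 86.20°  ·
  (1,6): δ = 126.24°  ·
  (2,3): δ = 105.12°  ·
  (2,4): δ = 72.04°  ·
  (2,5): δ = 25.97°  ✓
  (2,6): δ = 14.07°  ✓
  (3,4): δ = 146.92°  ·
  (3,5): δ = 100.85°  ·
  (3,6): δ = 60.81°  ·
  (4,5): δ = 133.93°  ·
  (4,6): δ = 93.89°  ·
  (5,6): δ = 139.96°  ·
antipodal pairs: 6

count = 6; pairs: (0,2), (0,3), (1,3), (1,4), (2,5), (2,6)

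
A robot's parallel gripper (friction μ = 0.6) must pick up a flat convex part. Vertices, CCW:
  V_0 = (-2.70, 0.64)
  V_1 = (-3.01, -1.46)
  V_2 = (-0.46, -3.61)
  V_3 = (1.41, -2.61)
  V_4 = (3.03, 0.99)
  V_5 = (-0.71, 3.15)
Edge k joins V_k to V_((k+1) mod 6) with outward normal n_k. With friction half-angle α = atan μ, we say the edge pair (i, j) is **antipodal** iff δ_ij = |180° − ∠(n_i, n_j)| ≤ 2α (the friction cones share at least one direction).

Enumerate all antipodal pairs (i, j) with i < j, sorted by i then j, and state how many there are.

α = atan 0.6 = 30.96°;  2α = 61.93°
n_0 = (-0.9893, +0.1460)
n_1 = (-0.6446, -0.7645)
n_2 = (+0.4716, -0.8818)
n_3 = (+0.9119, -0.4104)
n_4 = (+0.5001, +0.8660)
n_5 = (-0.7836, +0.6213)
  (0,1): δ = 121.74°  ·
  (0,2): δ = 53.47°  ✓
  (0,3): δ = 15.83°  ✓
  (0,4): δ = 68.39°  ·
  (0,5): δ = 149.99°  ·
  (1,2): δ = 111.73°  ·
  (1,3): δ = 74.09°  ·
  (1,4): δ = 10.13°  ✓
  (1,5): δ = 91.73°  ·
  (2,3): δ = 142.36°  ·
  (2,4): δ = 58.14°  ✓
  (2,5): δ = 23.46°  ✓
  (3,4): δ = 95.78°  ·
  (3,5): δ = 14.18°  ✓
  (4,5): δ = 98.40°  ·
antipodal pairs: 6

count = 6; pairs: (0,2), (0,3), (1,4), (2,4), (2,5), (3,5)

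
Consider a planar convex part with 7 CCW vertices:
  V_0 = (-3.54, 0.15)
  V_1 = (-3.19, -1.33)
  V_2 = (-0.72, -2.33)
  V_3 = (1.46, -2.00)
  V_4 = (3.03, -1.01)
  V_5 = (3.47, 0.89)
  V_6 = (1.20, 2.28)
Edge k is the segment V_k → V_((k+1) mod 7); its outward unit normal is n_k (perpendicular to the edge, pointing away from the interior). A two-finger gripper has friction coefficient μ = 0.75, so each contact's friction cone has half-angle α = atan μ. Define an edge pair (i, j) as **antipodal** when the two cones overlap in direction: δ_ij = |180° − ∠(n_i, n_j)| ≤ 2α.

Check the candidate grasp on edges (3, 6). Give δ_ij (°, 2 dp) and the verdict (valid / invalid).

α = atan 0.75 = 36.87°;  2α = 73.74°
edge 3: e_3 = (+1.57, +0.99);  n_3 = (+0.5334, -0.8459)
edge 6: e_6 = (-4.74, -2.13);  n_6 = (-0.4099, +0.9121)
∠(n_3, n_6) = 171.96°
δ = |180° − 171.96°| = 8.04°
8.04° ≤ 2α = 73.74°  →  valid

δ = 8.04°, valid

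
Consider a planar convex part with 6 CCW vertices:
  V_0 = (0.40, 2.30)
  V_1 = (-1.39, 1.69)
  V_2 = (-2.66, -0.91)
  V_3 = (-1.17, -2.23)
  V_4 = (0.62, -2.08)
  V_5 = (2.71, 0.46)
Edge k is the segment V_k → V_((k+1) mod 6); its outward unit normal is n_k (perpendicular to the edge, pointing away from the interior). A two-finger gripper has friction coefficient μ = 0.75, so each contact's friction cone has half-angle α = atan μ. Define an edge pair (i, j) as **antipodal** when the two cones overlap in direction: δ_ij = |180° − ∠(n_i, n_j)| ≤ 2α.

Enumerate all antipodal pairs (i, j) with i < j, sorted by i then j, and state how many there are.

α = atan 0.75 = 36.87°;  2α = 73.74°
n_0 = (-0.3226, +0.9465)
n_1 = (-0.8985, +0.4389)
n_2 = (-0.6631, -0.7485)
n_3 = (+0.0835, -0.9965)
n_4 = (+0.7722, -0.6354)
n_5 = (+0.6230, +0.7822)
  (0,1): δ = 134.85°  ·
  (0,2): δ = 60.36°  ✓
  (0,3): δ = 14.03°  ✓
  (0,4): δ = 31.73°  ✓
  (0,5): δ = 122.64°  ·
  (1,2): δ = 105.50°  ·
  (1,3): δ = 59.18°  ✓
  (1,4): δ = 13.42°  ✓
  (1,5): δ = 77.50°  ·
  (2,3): δ = 133.67°  ·
  (2,4): δ = 87.91°  ·
  (2,5): δ = 3.00°  ✓
  (3,4): δ = 134.24°  ·
  (3,5): δ = 43.33°  ✓
  (4,5): δ = 89.09°  ·
antipodal pairs: 7

count = 7; pairs: (0,2), (0,3), (0,4), (1,3), (1,4), (2,5), (3,5)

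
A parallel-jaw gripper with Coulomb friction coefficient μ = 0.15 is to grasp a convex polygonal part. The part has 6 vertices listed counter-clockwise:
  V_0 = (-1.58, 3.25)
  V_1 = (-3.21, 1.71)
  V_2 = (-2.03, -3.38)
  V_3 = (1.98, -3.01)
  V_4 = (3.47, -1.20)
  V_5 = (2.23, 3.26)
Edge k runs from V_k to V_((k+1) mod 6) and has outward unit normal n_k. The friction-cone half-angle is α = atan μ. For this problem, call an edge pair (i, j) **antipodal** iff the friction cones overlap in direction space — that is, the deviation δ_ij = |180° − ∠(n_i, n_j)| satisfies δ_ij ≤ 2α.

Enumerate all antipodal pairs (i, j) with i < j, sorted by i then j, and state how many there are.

α = atan 0.15 = 8.53°;  2α = 17.06°
n_0 = (-0.6868, +0.7269)
n_1 = (-0.9742, -0.2258)
n_2 = (+0.0919, -0.9958)
n_3 = (+0.7721, -0.6356)
n_4 = (+0.9635, +0.2679)
n_5 = (-0.0026, +1.0000)
  (0,1): δ = 120.32°  ·
  (0,2): δ = 38.10°  ·
  (0,3): δ = 7.16°  ✓
  (0,4): δ = 62.16°  ·
  (0,5): δ = 136.78°  ·
  (1,2): δ = 97.78°  ·
  (1,3): δ = 52.51°  ·
  (1,4): δ = 2.49°  ✓
  (1,5): δ = 77.10°  ·
  (2,3): δ = 134.73°  ·
  (2,4): δ = 79.73°  ·
  (2,5): δ = 5.12°  ✓
  (3,4): δ = 125.00°  ·
  (3,5): δ = 50.39°  ·
  (4,5): δ = 105.39°  ·
antipodal pairs: 3

count = 3; pairs: (0,3), (1,4), (2,5)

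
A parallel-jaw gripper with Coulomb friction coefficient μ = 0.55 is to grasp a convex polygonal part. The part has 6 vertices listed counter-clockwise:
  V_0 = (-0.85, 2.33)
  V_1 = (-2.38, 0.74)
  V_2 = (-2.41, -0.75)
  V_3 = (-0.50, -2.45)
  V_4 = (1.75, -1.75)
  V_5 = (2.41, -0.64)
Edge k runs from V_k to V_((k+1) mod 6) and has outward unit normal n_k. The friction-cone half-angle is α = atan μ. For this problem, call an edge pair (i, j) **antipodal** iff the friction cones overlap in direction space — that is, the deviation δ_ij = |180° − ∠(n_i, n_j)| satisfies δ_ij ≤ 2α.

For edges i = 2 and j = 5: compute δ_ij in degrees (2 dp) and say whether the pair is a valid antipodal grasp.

δ = 0.66°, valid

α = atan 0.55 = 28.81°;  2α = 57.62°
edge 2: e_2 = (+1.91, -1.70);  n_2 = (-0.6648, -0.7470)
edge 5: e_5 = (-3.26, +2.97);  n_5 = (+0.6735, +0.7392)
∠(n_2, n_5) = 179.34°
δ = |180° − 179.34°| = 0.66°
0.66° ≤ 2α = 57.62°  →  valid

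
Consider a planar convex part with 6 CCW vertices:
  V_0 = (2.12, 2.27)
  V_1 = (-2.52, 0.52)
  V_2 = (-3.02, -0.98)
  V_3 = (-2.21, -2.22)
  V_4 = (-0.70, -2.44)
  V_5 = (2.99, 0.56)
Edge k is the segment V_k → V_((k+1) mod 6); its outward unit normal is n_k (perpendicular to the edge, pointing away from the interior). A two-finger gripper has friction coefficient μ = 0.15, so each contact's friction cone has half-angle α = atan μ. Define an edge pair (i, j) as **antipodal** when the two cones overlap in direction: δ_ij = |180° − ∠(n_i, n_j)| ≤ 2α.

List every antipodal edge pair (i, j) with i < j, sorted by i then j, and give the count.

α = atan 0.15 = 8.53°;  2α = 17.06°
n_0 = (-0.3529, +0.9357)
n_1 = (-0.9487, +0.3162)
n_2 = (-0.8372, -0.5469)
n_3 = (-0.1442, -0.9896)
n_4 = (+0.6308, -0.7759)
n_5 = (+0.8913, +0.4535)
  (0,1): δ = 129.10°  ·
  (0,2): δ = 77.51°  ·
  (0,3): δ = 28.95°  ·
  (0,4): δ = 18.45°  ·
  (0,5): δ = 96.30°  ·
  (1,2): δ = 128.41°  ·
  (1,3): δ = 79.85°  ·
  (1,4): δ = 32.45°  ·
  (1,5): δ = 45.40°  ·
  (2,3): δ = 131.44°  ·
  (2,4): δ = 84.04°  ·
  (2,5): δ = 6.19°  ✓
  (3,4): δ = 132.60°  ·
  (3,5): δ = 54.74°  ·
  (4,5): δ = 102.15°  ·
antipodal pairs: 1

count = 1; pairs: (2,5)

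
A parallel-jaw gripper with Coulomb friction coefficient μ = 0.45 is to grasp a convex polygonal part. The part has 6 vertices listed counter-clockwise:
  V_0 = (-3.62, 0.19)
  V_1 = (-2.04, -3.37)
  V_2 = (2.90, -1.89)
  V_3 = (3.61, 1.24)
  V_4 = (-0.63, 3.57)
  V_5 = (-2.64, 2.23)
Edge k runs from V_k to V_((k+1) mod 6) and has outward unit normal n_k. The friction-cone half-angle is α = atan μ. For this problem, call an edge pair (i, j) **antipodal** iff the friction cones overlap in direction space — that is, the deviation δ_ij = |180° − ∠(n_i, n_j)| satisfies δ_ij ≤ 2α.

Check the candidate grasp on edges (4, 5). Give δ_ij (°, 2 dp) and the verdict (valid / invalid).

δ = 149.35°, invalid

α = atan 0.45 = 24.23°;  2α = 48.46°
edge 4: e_4 = (-2.01, -1.34);  n_4 = (-0.5547, +0.8321)
edge 5: e_5 = (-0.98, -2.04);  n_5 = (-0.9014, +0.4330)
∠(n_4, n_5) = 30.65°
δ = |180° − 30.65°| = 149.35°
149.35° > 2α = 48.46°  →  invalid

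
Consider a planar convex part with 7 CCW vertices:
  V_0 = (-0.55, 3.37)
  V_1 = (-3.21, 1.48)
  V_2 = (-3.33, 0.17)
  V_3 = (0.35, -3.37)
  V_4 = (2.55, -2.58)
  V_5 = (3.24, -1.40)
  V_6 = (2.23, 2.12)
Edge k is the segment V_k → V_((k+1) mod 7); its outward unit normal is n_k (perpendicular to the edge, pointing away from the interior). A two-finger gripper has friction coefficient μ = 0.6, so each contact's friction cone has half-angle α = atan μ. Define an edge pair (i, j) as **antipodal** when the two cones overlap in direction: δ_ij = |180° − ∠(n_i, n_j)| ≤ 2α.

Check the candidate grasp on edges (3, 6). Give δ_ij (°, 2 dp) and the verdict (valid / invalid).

δ = 43.96°, valid

α = atan 0.6 = 30.96°;  2α = 61.93°
edge 3: e_3 = (+2.20, +0.79);  n_3 = (+0.3380, -0.9412)
edge 6: e_6 = (-2.78, +1.25);  n_6 = (+0.4101, +0.9120)
∠(n_3, n_6) = 136.04°
δ = |180° − 136.04°| = 43.96°
43.96° ≤ 2α = 61.93°  →  valid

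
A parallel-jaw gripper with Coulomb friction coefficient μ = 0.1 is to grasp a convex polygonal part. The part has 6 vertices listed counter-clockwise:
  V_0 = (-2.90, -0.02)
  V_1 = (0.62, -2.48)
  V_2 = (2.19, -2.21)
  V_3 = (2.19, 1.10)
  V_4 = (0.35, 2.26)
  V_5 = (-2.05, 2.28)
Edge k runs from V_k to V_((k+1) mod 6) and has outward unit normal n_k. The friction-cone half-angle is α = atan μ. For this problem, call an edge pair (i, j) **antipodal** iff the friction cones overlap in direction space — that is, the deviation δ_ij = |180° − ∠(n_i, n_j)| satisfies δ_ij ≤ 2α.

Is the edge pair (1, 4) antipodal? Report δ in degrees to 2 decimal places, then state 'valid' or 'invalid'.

δ = 10.24°, valid

α = atan 0.1 = 5.71°;  2α = 11.42°
edge 1: e_1 = (+1.57, +0.27);  n_1 = (+0.1695, -0.9855)
edge 4: e_4 = (-2.40, +0.02);  n_4 = (+0.0083, +1.0000)
∠(n_1, n_4) = 169.76°
δ = |180° − 169.76°| = 10.24°
10.24° ≤ 2α = 11.42°  →  valid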